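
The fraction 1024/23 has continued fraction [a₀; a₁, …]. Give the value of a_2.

⌊1024/23⌋ = 44, remainder 12
⌊23/12⌋ = 1, remainder 11
⌊12/11⌋ = 1, remainder 1

1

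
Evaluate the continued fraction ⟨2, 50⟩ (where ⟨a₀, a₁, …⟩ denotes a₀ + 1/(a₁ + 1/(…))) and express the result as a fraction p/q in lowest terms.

a_0 = 2: 2/1
a_1 = 50: 101/50

101/50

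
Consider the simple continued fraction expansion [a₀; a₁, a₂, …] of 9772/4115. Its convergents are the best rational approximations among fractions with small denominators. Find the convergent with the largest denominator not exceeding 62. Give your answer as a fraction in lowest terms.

19/8

List convergents until the denominator exceeds the bound:
a_0 = 2: 2/1  (≤ bound)
a_1 = 2: 5/2  (≤ bound)
a_2 = 1: 7/3  (≤ bound)
a_3 = 2: 19/8  (≤ bound)
a_4 = 56: 1071/451  (> 62, stop)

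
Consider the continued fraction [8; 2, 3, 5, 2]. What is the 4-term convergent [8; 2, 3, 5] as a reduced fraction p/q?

Starting at the tail and folding back:
Start with 5.
3 + 1/(5/1) = 3 + 1/5 = 16/5
2 + 1/(16/5) = 2 + 5/16 = 37/16
8 + 1/(37/16) = 8 + 16/37 = 312/37

312/37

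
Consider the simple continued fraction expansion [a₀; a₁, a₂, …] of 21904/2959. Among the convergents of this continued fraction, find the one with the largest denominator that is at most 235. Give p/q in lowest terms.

List convergents until the denominator exceeds the bound:
a_0 = 7: 7/1  (≤ bound)
a_1 = 2: 15/2  (≤ bound)
a_2 = 2: 37/5  (≤ bound)
a_3 = 15: 570/77  (≤ bound)
a_4 = 1: 607/82  (≤ bound)
a_5 = 1: 1177/159  (≤ bound)
a_6 = 2: 2961/400  (> 235, stop)

1177/159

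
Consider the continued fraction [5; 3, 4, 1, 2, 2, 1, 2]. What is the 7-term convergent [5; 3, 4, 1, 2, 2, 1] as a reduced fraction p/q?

802/151

a_0 = 5: 5/1
a_1 = 3: 16/3
a_2 = 4: 69/13
a_3 = 1: 85/16
a_4 = 2: 239/45
a_5 = 2: 563/106
a_6 = 1: 802/151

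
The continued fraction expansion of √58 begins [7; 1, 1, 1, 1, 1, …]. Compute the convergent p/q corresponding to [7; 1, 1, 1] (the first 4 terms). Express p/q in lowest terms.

Use the convergent recurrence hₖ = aₖ·hₖ₋₁ + hₖ₋₂ (and likewise for the denominators kₖ):
a_0 = 7: 7/1
a_1 = 1: 8/1
a_2 = 1: 15/2
a_3 = 1: 23/3

23/3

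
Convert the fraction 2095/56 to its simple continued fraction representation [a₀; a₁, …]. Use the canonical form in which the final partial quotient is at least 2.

2095 ÷ 56 → quotient 37, remainder 23
56 ÷ 23 → quotient 2, remainder 10
23 ÷ 10 → quotient 2, remainder 3
10 ÷ 3 → quotient 3, remainder 1
3 ÷ 1 → quotient 3, remainder 0

[37; 2, 2, 3, 3]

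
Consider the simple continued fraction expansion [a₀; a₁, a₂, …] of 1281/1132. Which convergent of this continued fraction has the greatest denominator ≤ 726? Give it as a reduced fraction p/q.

619/547

a_0 = 1: 1/1  (≤ bound)
a_1 = 7: 8/7  (≤ bound)
a_2 = 1: 9/8  (≤ bound)
a_3 = 1: 17/15  (≤ bound)
a_4 = 2: 43/38  (≤ bound)
a_5 = 14: 619/547  (≤ bound)
a_6 = 2: 1281/1132  (> 726, stop)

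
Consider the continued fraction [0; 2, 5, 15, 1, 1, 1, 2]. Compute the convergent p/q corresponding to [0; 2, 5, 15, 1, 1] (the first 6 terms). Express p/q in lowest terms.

157/345

Start with 1.
1 + 1/(1/1) = 1 + 1/1 = 2/1
15 + 1/(2/1) = 15 + 1/2 = 31/2
5 + 1/(31/2) = 5 + 2/31 = 157/31
2 + 1/(157/31) = 2 + 31/157 = 345/157
0 + 1/(345/157) = 0 + 157/345 = 157/345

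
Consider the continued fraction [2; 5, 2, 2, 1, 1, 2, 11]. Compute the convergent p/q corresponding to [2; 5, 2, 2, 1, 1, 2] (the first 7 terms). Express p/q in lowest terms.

Build up convergents one term at a time:
a_0 = 2: 2/1
a_1 = 5: 11/5
a_2 = 2: 24/11
a_3 = 2: 59/27
a_4 = 1: 83/38
a_5 = 1: 142/65
a_6 = 2: 367/168

367/168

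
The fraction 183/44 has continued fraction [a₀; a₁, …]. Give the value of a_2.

183 = 4·44 + 7, so a_0 = 4
44 = 6·7 + 2, so a_1 = 6
7 = 3·2 + 1, so a_2 = 3

3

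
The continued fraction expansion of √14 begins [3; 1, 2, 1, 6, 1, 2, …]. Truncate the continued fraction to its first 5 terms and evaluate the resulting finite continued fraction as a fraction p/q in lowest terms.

Start with 6.
1 + 1/(6/1) = 1 + 1/6 = 7/6
2 + 1/(7/6) = 2 + 6/7 = 20/7
1 + 1/(20/7) = 1 + 7/20 = 27/20
3 + 1/(27/20) = 3 + 20/27 = 101/27

101/27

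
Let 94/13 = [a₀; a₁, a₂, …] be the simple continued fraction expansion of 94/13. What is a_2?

94 ÷ 13 → quotient 7, remainder 3
13 ÷ 3 → quotient 4, remainder 1
3 ÷ 1 → quotient 3, remainder 0

3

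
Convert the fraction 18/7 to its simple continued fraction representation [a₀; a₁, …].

[2; 1, 1, 3]

18 ÷ 7 → quotient 2, remainder 4
7 ÷ 4 → quotient 1, remainder 3
4 ÷ 3 → quotient 1, remainder 1
3 ÷ 1 → quotient 3, remainder 0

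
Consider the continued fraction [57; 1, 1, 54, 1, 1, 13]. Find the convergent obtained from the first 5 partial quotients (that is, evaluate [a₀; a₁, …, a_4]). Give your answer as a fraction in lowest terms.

Work from the innermost term outward:
Start with 1.
54 + 1/(1/1) = 54 + 1/1 = 55/1
1 + 1/(55/1) = 1 + 1/55 = 56/55
1 + 1/(56/55) = 1 + 55/56 = 111/56
57 + 1/(111/56) = 57 + 56/111 = 6383/111

6383/111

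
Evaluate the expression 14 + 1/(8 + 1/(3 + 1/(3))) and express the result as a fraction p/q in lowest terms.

1172/83

Start with 3.
3 + 1/(3/1) = 3 + 1/3 = 10/3
8 + 1/(10/3) = 8 + 3/10 = 83/10
14 + 1/(83/10) = 14 + 10/83 = 1172/83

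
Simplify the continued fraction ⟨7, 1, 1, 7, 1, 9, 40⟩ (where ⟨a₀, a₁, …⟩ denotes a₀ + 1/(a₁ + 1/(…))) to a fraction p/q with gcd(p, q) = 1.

50728/6737

a_0 = 7: 7/1
a_1 = 1: 8/1
a_2 = 1: 15/2
a_3 = 7: 113/15
a_4 = 1: 128/17
a_5 = 9: 1265/168
a_6 = 40: 50728/6737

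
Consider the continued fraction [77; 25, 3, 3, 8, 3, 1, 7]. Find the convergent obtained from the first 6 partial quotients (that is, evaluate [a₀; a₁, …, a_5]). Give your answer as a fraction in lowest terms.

504840/6553

a_0 = 77: 77/1
a_1 = 25: 1926/25
a_2 = 3: 5855/76
a_3 = 3: 19491/253
a_4 = 8: 161783/2100
a_5 = 3: 504840/6553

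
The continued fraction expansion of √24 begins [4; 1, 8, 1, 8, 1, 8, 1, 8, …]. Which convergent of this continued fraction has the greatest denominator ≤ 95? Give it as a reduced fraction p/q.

436/89

a_0 = 4: 4/1  (≤ bound)
a_1 = 1: 5/1  (≤ bound)
a_2 = 8: 44/9  (≤ bound)
a_3 = 1: 49/10  (≤ bound)
a_4 = 8: 436/89  (≤ bound)
a_5 = 1: 485/99  (> 95, stop)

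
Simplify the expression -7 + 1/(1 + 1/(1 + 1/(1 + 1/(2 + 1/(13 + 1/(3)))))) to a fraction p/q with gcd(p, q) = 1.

Start with 3.
13 + 1/(3/1) = 13 + 1/3 = 40/3
2 + 1/(40/3) = 2 + 3/40 = 83/40
1 + 1/(83/40) = 1 + 40/83 = 123/83
1 + 1/(123/83) = 1 + 83/123 = 206/123
1 + 1/(206/123) = 1 + 123/206 = 329/206
-7 + 1/(329/206) = -7 + 206/329 = -2097/329

-2097/329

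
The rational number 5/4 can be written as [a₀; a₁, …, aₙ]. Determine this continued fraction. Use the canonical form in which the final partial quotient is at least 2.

Apply division with remainder until the remainder is 0:
5 = 1·4 + 1, so a_0 = 1
4 = 4·1 + 0, so a_1 = 4

[1; 4]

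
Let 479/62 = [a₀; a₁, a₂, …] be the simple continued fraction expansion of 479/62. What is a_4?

Apply division with remainder until the remainder is 0:
479 = 7·62 + 45, so a_0 = 7
62 = 1·45 + 17, so a_1 = 1
45 = 2·17 + 11, so a_2 = 2
17 = 1·11 + 6, so a_3 = 1
11 = 1·6 + 5, so a_4 = 1

1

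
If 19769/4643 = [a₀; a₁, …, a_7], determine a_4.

Repeatedly divide and take the remainder:
⌊19769/4643⌋ = 4, remainder 1197
⌊4643/1197⌋ = 3, remainder 1052
⌊1197/1052⌋ = 1, remainder 145
⌊1052/145⌋ = 7, remainder 37
⌊145/37⌋ = 3, remainder 34

3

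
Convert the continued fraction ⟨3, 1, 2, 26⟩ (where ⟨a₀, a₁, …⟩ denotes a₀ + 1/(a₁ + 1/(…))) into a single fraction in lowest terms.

290/79

Collapse the nested fraction from the inside out:
Start with 26.
2 + 1/(26/1) = 2 + 1/26 = 53/26
1 + 1/(53/26) = 1 + 26/53 = 79/53
3 + 1/(79/53) = 3 + 53/79 = 290/79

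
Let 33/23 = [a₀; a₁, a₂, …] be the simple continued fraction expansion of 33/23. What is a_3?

Run the Euclidean algorithm, recording each quotient:
33 = 1·23 + 10, so a_0 = 1
23 = 2·10 + 3, so a_1 = 2
10 = 3·3 + 1, so a_2 = 3
3 = 3·1 + 0, so a_3 = 3

3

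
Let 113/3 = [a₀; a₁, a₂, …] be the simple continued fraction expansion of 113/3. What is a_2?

⌊113/3⌋ = 37, remainder 2
⌊3/2⌋ = 1, remainder 1
⌊2/1⌋ = 2, remainder 0

2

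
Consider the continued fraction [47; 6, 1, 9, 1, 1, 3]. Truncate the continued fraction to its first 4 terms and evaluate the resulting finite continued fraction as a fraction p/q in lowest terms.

3253/69

Work from the innermost term outward:
Start with 9.
1 + 1/(9/1) = 1 + 1/9 = 10/9
6 + 1/(10/9) = 6 + 9/10 = 69/10
47 + 1/(69/10) = 47 + 10/69 = 3253/69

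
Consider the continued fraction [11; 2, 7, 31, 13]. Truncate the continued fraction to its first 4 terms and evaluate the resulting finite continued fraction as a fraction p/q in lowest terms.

a_0 = 11: 11/1
a_1 = 2: 23/2
a_2 = 7: 172/15
a_3 = 31: 5355/467

5355/467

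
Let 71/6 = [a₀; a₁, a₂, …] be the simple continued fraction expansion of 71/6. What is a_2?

Repeatedly divide and take the remainder:
71 ÷ 6 → quotient 11, remainder 5
6 ÷ 5 → quotient 1, remainder 1
5 ÷ 1 → quotient 5, remainder 0

5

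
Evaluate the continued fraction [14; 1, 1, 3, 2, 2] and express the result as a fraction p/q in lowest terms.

568/39

Start with 2.
2 + 1/(2/1) = 2 + 1/2 = 5/2
3 + 1/(5/2) = 3 + 2/5 = 17/5
1 + 1/(17/5) = 1 + 5/17 = 22/17
1 + 1/(22/17) = 1 + 17/22 = 39/22
14 + 1/(39/22) = 14 + 22/39 = 568/39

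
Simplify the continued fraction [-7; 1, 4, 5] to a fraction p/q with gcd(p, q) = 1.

-161/26

Use the convergent recurrence hₖ = aₖ·hₖ₋₁ + hₖ₋₂ (and likewise for the denominators kₖ):
a_0 = -7: -7/1
a_1 = 1: -6/1
a_2 = 4: -31/5
a_3 = 5: -161/26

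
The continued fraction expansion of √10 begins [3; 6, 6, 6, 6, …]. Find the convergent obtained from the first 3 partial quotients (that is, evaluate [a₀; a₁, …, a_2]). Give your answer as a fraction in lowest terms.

117/37

Compute successive convergents:
a_0 = 3: 3/1
a_1 = 6: 19/6
a_2 = 6: 117/37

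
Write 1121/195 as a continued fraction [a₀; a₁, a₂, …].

Run the Euclidean algorithm, recording each quotient:
⌊1121/195⌋ = 5, remainder 146
⌊195/146⌋ = 1, remainder 49
⌊146/49⌋ = 2, remainder 48
⌊49/48⌋ = 1, remainder 1
⌊48/1⌋ = 48, remainder 0

[5; 1, 2, 1, 48]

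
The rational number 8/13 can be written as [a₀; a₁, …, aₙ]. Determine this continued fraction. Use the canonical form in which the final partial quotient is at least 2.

[0; 1, 1, 1, 1, 2]

Repeatedly divide and take the remainder:
8 = 0·13 + 8, so a_0 = 0
13 = 1·8 + 5, so a_1 = 1
8 = 1·5 + 3, so a_2 = 1
5 = 1·3 + 2, so a_3 = 1
3 = 1·2 + 1, so a_4 = 1
2 = 2·1 + 0, so a_5 = 2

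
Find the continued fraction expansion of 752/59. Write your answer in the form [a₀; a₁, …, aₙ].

⌊752/59⌋ = 12, remainder 44
⌊59/44⌋ = 1, remainder 15
⌊44/15⌋ = 2, remainder 14
⌊15/14⌋ = 1, remainder 1
⌊14/1⌋ = 14, remainder 0

[12; 1, 2, 1, 14]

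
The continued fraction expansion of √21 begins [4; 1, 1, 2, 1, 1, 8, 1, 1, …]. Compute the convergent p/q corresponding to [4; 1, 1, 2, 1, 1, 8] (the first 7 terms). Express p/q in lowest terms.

Use the convergent recurrence hₖ = aₖ·hₖ₋₁ + hₖ₋₂ (and likewise for the denominators kₖ):
a_0 = 4: 4/1
a_1 = 1: 5/1
a_2 = 1: 9/2
a_3 = 2: 23/5
a_4 = 1: 32/7
a_5 = 1: 55/12
a_6 = 8: 472/103

472/103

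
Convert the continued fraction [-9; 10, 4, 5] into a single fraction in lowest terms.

a_0 = -9: -9/1
a_1 = 10: -89/10
a_2 = 4: -365/41
a_3 = 5: -1914/215

-1914/215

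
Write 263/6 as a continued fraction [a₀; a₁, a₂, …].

[43; 1, 5]

263 = 43·6 + 5, so a_0 = 43
6 = 1·5 + 1, so a_1 = 1
5 = 5·1 + 0, so a_2 = 5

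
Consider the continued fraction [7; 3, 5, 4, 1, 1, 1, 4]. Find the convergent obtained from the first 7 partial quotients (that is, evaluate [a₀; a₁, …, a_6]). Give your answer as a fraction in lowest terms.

1704/233

Start with 1.
1 + 1/(1/1) = 1 + 1/1 = 2/1
1 + 1/(2/1) = 1 + 1/2 = 3/2
4 + 1/(3/2) = 4 + 2/3 = 14/3
5 + 1/(14/3) = 5 + 3/14 = 73/14
3 + 1/(73/14) = 3 + 14/73 = 233/73
7 + 1/(233/73) = 7 + 73/233 = 1704/233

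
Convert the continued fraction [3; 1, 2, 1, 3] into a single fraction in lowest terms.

Start with 3.
1 + 1/(3/1) = 1 + 1/3 = 4/3
2 + 1/(4/3) = 2 + 3/4 = 11/4
1 + 1/(11/4) = 1 + 4/11 = 15/11
3 + 1/(15/11) = 3 + 11/15 = 56/15

56/15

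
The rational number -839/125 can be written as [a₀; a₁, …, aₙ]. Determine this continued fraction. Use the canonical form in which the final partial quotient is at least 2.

[-7; 3, 2, 8, 2]

Run the Euclidean algorithm, recording each quotient:
-839 = -7·125 + 36, so a_0 = -7
125 = 3·36 + 17, so a_1 = 3
36 = 2·17 + 2, so a_2 = 2
17 = 8·2 + 1, so a_3 = 8
2 = 2·1 + 0, so a_4 = 2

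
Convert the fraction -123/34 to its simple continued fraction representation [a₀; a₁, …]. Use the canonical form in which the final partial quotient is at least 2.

[-4; 2, 1, 1, 1, 1, 2]

-123 = -4·34 + 13, so a_0 = -4
34 = 2·13 + 8, so a_1 = 2
13 = 1·8 + 5, so a_2 = 1
8 = 1·5 + 3, so a_3 = 1
5 = 1·3 + 2, so a_4 = 1
3 = 1·2 + 1, so a_5 = 1
2 = 2·1 + 0, so a_6 = 2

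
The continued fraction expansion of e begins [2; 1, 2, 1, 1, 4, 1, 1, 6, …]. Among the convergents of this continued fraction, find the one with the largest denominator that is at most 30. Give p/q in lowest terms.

19/7

List convergents until the denominator exceeds the bound:
a_0 = 2: 2/1  (≤ bound)
a_1 = 1: 3/1  (≤ bound)
a_2 = 2: 8/3  (≤ bound)
a_3 = 1: 11/4  (≤ bound)
a_4 = 1: 19/7  (≤ bound)
a_5 = 4: 87/32  (> 30, stop)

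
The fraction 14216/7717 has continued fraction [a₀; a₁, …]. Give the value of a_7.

4

⌊14216/7717⌋ = 1, remainder 6499
⌊7717/6499⌋ = 1, remainder 1218
⌊6499/1218⌋ = 5, remainder 409
⌊1218/409⌋ = 2, remainder 400
⌊409/400⌋ = 1, remainder 9
⌊400/9⌋ = 44, remainder 4
⌊9/4⌋ = 2, remainder 1
⌊4/1⌋ = 4, remainder 0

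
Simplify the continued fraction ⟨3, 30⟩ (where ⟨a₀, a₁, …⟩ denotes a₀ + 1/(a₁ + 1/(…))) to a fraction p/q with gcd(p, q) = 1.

a_0 = 3: 3/1
a_1 = 30: 91/30

91/30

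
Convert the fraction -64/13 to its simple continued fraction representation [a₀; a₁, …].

Run the Euclidean algorithm, recording each quotient:
-64 = -5·13 + 1, so a_0 = -5
13 = 13·1 + 0, so a_1 = 13

[-5; 13]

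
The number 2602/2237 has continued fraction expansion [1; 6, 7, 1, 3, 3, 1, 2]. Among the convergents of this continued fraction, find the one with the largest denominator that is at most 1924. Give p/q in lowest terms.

941/809

List convergents until the denominator exceeds the bound:
a_0 = 1: 1/1  (≤ bound)
a_1 = 6: 7/6  (≤ bound)
a_2 = 7: 50/43  (≤ bound)
a_3 = 1: 57/49  (≤ bound)
a_4 = 3: 221/190  (≤ bound)
a_5 = 3: 720/619  (≤ bound)
a_6 = 1: 941/809  (≤ bound)
a_7 = 2: 2602/2237  (> 1924, stop)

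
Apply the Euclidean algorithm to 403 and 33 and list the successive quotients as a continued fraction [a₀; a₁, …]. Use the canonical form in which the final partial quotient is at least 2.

403 = 12·33 + 7, so a_0 = 12
33 = 4·7 + 5, so a_1 = 4
7 = 1·5 + 2, so a_2 = 1
5 = 2·2 + 1, so a_3 = 2
2 = 2·1 + 0, so a_4 = 2

[12; 4, 1, 2, 2]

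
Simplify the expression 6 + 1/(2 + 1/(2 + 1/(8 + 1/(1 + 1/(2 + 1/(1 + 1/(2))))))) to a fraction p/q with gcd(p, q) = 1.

3215/502

Use the convergent recurrence hₖ = aₖ·hₖ₋₁ + hₖ₋₂ (and likewise for the denominators kₖ):
a_0 = 6: 6/1
a_1 = 2: 13/2
a_2 = 2: 32/5
a_3 = 8: 269/42
a_4 = 1: 301/47
a_5 = 2: 871/136
a_6 = 1: 1172/183
a_7 = 2: 3215/502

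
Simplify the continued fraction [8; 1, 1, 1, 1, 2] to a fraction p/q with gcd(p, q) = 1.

112/13

Use the convergent recurrence hₖ = aₖ·hₖ₋₁ + hₖ₋₂ (and likewise for the denominators kₖ):
a_0 = 8: 8/1
a_1 = 1: 9/1
a_2 = 1: 17/2
a_3 = 1: 26/3
a_4 = 1: 43/5
a_5 = 2: 112/13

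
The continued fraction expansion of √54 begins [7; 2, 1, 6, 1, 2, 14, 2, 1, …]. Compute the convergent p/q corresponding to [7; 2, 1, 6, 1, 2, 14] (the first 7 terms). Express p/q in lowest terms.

Starting at the tail and folding back:
Start with 14.
2 + 1/(14/1) = 2 + 1/14 = 29/14
1 + 1/(29/14) = 1 + 14/29 = 43/29
6 + 1/(43/29) = 6 + 29/43 = 287/43
1 + 1/(287/43) = 1 + 43/287 = 330/287
2 + 1/(330/287) = 2 + 287/330 = 947/330
7 + 1/(947/330) = 7 + 330/947 = 6959/947

6959/947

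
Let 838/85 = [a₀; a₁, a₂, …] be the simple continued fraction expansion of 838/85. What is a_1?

1

838 = 9·85 + 73, so a_0 = 9
85 = 1·73 + 12, so a_1 = 1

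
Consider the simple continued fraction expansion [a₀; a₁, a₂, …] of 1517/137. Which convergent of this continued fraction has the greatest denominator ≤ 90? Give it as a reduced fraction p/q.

454/41

List convergents until the denominator exceeds the bound:
a_0 = 11: 11/1  (≤ bound)
a_1 = 13: 144/13  (≤ bound)
a_2 = 1: 155/14  (≤ bound)
a_3 = 2: 454/41  (≤ bound)
a_4 = 3: 1517/137  (> 90, stop)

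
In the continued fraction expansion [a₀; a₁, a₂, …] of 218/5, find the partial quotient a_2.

1

Apply division with remainder until the remainder is 0:
⌊218/5⌋ = 43, remainder 3
⌊5/3⌋ = 1, remainder 2
⌊3/2⌋ = 1, remainder 1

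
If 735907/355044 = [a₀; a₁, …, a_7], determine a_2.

1

735907 = 2·355044 + 25819, so a_0 = 2
355044 = 13·25819 + 19397, so a_1 = 13
25819 = 1·19397 + 6422, so a_2 = 1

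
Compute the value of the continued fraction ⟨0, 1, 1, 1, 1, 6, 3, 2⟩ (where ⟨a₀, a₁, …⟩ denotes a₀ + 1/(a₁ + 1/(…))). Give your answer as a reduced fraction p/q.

146/241

Compute successive convergents:
a_0 = 0: 0/1
a_1 = 1: 1/1
a_2 = 1: 1/2
a_3 = 1: 2/3
a_4 = 1: 3/5
a_5 = 6: 20/33
a_6 = 3: 63/104
a_7 = 2: 146/241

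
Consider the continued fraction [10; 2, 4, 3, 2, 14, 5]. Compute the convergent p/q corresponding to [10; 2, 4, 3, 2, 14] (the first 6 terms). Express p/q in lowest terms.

a_0 = 10: 10/1
a_1 = 2: 21/2
a_2 = 4: 94/9
a_3 = 3: 303/29
a_4 = 2: 700/67
a_5 = 14: 10103/967

10103/967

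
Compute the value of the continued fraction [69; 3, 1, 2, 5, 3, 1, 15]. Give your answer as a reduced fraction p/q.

a_0 = 69: 69/1
a_1 = 3: 208/3
a_2 = 1: 277/4
a_3 = 2: 762/11
a_4 = 5: 4087/59
a_5 = 3: 13023/188
a_6 = 1: 17110/247
a_7 = 15: 269673/3893

269673/3893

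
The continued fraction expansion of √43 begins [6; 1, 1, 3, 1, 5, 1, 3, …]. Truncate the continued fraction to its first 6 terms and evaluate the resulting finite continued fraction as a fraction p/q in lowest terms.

a_0 = 6: 6/1
a_1 = 1: 7/1
a_2 = 1: 13/2
a_3 = 3: 46/7
a_4 = 1: 59/9
a_5 = 5: 341/52

341/52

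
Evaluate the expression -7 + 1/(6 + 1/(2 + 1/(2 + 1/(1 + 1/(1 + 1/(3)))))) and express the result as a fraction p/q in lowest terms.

Work from the innermost term outward:
Start with 3.
1 + 1/(3/1) = 1 + 1/3 = 4/3
1 + 1/(4/3) = 1 + 3/4 = 7/4
2 + 1/(7/4) = 2 + 4/7 = 18/7
2 + 1/(18/7) = 2 + 7/18 = 43/18
6 + 1/(43/18) = 6 + 18/43 = 276/43
-7 + 1/(276/43) = -7 + 43/276 = -1889/276

-1889/276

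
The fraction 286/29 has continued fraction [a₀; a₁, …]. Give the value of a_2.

286 = 9·29 + 25, so a_0 = 9
29 = 1·25 + 4, so a_1 = 1
25 = 6·4 + 1, so a_2 = 6

6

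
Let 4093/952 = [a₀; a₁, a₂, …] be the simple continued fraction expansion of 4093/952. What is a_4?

Apply division with remainder until the remainder is 0:
⌊4093/952⌋ = 4, remainder 285
⌊952/285⌋ = 3, remainder 97
⌊285/97⌋ = 2, remainder 91
⌊97/91⌋ = 1, remainder 6
⌊91/6⌋ = 15, remainder 1

15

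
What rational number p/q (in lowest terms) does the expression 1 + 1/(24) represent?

25/24

Use the convergent recurrence hₖ = aₖ·hₖ₋₁ + hₖ₋₂ (and likewise for the denominators kₖ):
a_0 = 1: 1/1
a_1 = 24: 25/24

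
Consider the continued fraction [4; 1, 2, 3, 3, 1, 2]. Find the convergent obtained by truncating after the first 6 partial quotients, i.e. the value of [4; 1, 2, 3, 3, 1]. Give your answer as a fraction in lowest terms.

Starting at the tail and folding back:
Start with 1.
3 + 1/(1/1) = 3 + 1/1 = 4/1
3 + 1/(4/1) = 3 + 1/4 = 13/4
2 + 1/(13/4) = 2 + 4/13 = 30/13
1 + 1/(30/13) = 1 + 13/30 = 43/30
4 + 1/(43/30) = 4 + 30/43 = 202/43

202/43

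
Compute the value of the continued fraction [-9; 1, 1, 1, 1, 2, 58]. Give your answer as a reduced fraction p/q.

a_0 = -9: -9/1
a_1 = 1: -8/1
a_2 = 1: -17/2
a_3 = 1: -25/3
a_4 = 1: -42/5
a_5 = 2: -109/13
a_6 = 58: -6364/759

-6364/759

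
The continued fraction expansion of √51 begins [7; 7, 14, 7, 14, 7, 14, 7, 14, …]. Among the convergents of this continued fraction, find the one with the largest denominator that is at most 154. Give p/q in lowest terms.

a_0 = 7: 7/1  (≤ bound)
a_1 = 7: 50/7  (≤ bound)
a_2 = 14: 707/99  (≤ bound)
a_3 = 7: 4999/700  (> 154, stop)

707/99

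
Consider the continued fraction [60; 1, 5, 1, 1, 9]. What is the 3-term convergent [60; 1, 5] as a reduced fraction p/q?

365/6

a_0 = 60: 60/1
a_1 = 1: 61/1
a_2 = 5: 365/6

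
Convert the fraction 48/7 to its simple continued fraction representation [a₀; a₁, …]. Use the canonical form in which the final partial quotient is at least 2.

48 = 6·7 + 6, so a_0 = 6
7 = 1·6 + 1, so a_1 = 1
6 = 6·1 + 0, so a_2 = 6

[6; 1, 6]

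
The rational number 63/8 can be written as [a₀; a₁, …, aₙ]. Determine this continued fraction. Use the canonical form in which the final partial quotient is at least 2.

Run the Euclidean algorithm, recording each quotient:
63 ÷ 8 → quotient 7, remainder 7
8 ÷ 7 → quotient 1, remainder 1
7 ÷ 1 → quotient 7, remainder 0

[7; 1, 7]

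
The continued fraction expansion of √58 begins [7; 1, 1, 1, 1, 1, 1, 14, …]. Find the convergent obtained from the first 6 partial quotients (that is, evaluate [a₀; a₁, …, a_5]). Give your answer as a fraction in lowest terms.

61/8

Start with 1.
1 + 1/(1/1) = 1 + 1/1 = 2/1
1 + 1/(2/1) = 1 + 1/2 = 3/2
1 + 1/(3/2) = 1 + 2/3 = 5/3
1 + 1/(5/3) = 1 + 3/5 = 8/5
7 + 1/(8/5) = 7 + 5/8 = 61/8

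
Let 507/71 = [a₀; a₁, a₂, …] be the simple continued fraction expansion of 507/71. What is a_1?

⌊507/71⌋ = 7, remainder 10
⌊71/10⌋ = 7, remainder 1

7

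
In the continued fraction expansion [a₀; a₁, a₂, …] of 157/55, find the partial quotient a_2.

157 = 2·55 + 47, so a_0 = 2
55 = 1·47 + 8, so a_1 = 1
47 = 5·8 + 7, so a_2 = 5

5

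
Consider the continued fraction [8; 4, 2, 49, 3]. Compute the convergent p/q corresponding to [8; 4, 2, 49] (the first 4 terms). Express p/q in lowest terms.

Starting at the tail and folding back:
Start with 49.
2 + 1/(49/1) = 2 + 1/49 = 99/49
4 + 1/(99/49) = 4 + 49/99 = 445/99
8 + 1/(445/99) = 8 + 99/445 = 3659/445

3659/445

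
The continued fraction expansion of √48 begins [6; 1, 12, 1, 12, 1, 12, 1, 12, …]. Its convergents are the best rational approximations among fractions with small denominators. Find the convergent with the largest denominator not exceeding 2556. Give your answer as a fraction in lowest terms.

17466/2521

List convergents until the denominator exceeds the bound:
a_0 = 6: 6/1  (≤ bound)
a_1 = 1: 7/1  (≤ bound)
a_2 = 12: 90/13  (≤ bound)
a_3 = 1: 97/14  (≤ bound)
a_4 = 12: 1254/181  (≤ bound)
a_5 = 1: 1351/195  (≤ bound)
a_6 = 12: 17466/2521  (≤ bound)
a_7 = 1: 18817/2716  (> 2556, stop)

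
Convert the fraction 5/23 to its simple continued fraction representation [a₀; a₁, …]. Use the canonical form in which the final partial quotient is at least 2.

[0; 4, 1, 1, 2]

5 = 0·23 + 5, so a_0 = 0
23 = 4·5 + 3, so a_1 = 4
5 = 1·3 + 2, so a_2 = 1
3 = 1·2 + 1, so a_3 = 1
2 = 2·1 + 0, so a_4 = 2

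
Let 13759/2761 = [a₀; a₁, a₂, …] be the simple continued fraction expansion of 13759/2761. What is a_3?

Repeatedly divide and take the remainder:
⌊13759/2761⌋ = 4, remainder 2715
⌊2761/2715⌋ = 1, remainder 46
⌊2715/46⌋ = 59, remainder 1
⌊46/1⌋ = 46, remainder 0

46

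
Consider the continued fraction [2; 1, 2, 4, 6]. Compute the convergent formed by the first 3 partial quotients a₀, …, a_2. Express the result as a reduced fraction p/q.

Build up convergents one term at a time:
a_0 = 2: 2/1
a_1 = 1: 3/1
a_2 = 2: 8/3

8/3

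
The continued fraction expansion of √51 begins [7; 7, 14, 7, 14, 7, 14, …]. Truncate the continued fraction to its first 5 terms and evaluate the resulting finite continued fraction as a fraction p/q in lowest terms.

Start with 14.
7 + 1/(14/1) = 7 + 1/14 = 99/14
14 + 1/(99/14) = 14 + 14/99 = 1400/99
7 + 1/(1400/99) = 7 + 99/1400 = 9899/1400
7 + 1/(9899/1400) = 7 + 1400/9899 = 70693/9899

70693/9899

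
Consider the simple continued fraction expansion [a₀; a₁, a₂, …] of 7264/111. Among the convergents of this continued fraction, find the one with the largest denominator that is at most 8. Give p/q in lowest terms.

List convergents until the denominator exceeds the bound:
a_0 = 65: 65/1  (≤ bound)
a_1 = 2: 131/2  (≤ bound)
a_2 = 3: 458/7  (≤ bound)
a_3 = 1: 589/9  (> 8, stop)

458/7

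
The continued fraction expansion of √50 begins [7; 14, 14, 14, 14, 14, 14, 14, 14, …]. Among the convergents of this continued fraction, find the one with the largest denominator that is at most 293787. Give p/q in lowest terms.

List convergents until the denominator exceeds the bound:
a_0 = 7: 7/1  (≤ bound)
a_1 = 14: 99/14  (≤ bound)
a_2 = 14: 1393/197  (≤ bound)
a_3 = 14: 19601/2772  (≤ bound)
a_4 = 14: 275807/39005  (≤ bound)
a_5 = 14: 3880899/548842  (> 293787, stop)

275807/39005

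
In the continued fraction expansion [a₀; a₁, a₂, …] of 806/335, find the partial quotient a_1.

2

Run the Euclidean algorithm, recording each quotient:
806 ÷ 335 → quotient 2, remainder 136
335 ÷ 136 → quotient 2, remainder 63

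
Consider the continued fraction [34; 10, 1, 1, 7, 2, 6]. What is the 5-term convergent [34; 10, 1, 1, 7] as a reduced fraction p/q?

5387/158

Starting at the tail and folding back:
Start with 7.
1 + 1/(7/1) = 1 + 1/7 = 8/7
1 + 1/(8/7) = 1 + 7/8 = 15/8
10 + 1/(15/8) = 10 + 8/15 = 158/15
34 + 1/(158/15) = 34 + 15/158 = 5387/158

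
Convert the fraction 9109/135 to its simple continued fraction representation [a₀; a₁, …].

Repeatedly divide and take the remainder:
9109 = 67·135 + 64, so a_0 = 67
135 = 2·64 + 7, so a_1 = 2
64 = 9·7 + 1, so a_2 = 9
7 = 7·1 + 0, so a_3 = 7

[67; 2, 9, 7]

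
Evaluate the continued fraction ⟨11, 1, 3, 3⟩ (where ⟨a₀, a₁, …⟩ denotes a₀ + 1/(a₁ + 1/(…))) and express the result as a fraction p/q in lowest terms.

Start with 3.
3 + 1/(3/1) = 3 + 1/3 = 10/3
1 + 1/(10/3) = 1 + 3/10 = 13/10
11 + 1/(13/10) = 11 + 10/13 = 153/13

153/13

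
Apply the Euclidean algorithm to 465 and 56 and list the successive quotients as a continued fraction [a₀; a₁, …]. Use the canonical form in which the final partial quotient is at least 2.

[8; 3, 3, 2, 2]

Run the Euclidean algorithm, recording each quotient:
465 = 8·56 + 17, so a_0 = 8
56 = 3·17 + 5, so a_1 = 3
17 = 3·5 + 2, so a_2 = 3
5 = 2·2 + 1, so a_3 = 2
2 = 2·1 + 0, so a_4 = 2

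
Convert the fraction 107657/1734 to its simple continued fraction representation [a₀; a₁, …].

107657 = 62·1734 + 149, so a_0 = 62
1734 = 11·149 + 95, so a_1 = 11
149 = 1·95 + 54, so a_2 = 1
95 = 1·54 + 41, so a_3 = 1
54 = 1·41 + 13, so a_4 = 1
41 = 3·13 + 2, so a_5 = 3
13 = 6·2 + 1, so a_6 = 6
2 = 2·1 + 0, so a_7 = 2

[62; 11, 1, 1, 1, 3, 6, 2]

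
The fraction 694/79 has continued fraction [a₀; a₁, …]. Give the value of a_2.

3

694 = 8·79 + 62, so a_0 = 8
79 = 1·62 + 17, so a_1 = 1
62 = 3·17 + 11, so a_2 = 3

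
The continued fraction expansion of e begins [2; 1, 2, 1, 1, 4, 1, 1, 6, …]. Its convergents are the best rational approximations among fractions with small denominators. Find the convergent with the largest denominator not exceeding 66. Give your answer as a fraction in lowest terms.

List convergents until the denominator exceeds the bound:
a_0 = 2: 2/1  (≤ bound)
a_1 = 1: 3/1  (≤ bound)
a_2 = 2: 8/3  (≤ bound)
a_3 = 1: 11/4  (≤ bound)
a_4 = 1: 19/7  (≤ bound)
a_5 = 4: 87/32  (≤ bound)
a_6 = 1: 106/39  (≤ bound)
a_7 = 1: 193/71  (> 66, stop)

106/39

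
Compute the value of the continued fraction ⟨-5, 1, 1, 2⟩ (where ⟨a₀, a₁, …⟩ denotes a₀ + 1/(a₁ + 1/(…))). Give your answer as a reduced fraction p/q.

a_0 = -5: -5/1
a_1 = 1: -4/1
a_2 = 1: -9/2
a_3 = 2: -22/5

-22/5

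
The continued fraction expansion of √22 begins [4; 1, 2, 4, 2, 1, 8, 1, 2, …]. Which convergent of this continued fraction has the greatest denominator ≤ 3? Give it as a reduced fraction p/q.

14/3

a_0 = 4: 4/1  (≤ bound)
a_1 = 1: 5/1  (≤ bound)
a_2 = 2: 14/3  (≤ bound)
a_3 = 4: 61/13  (> 3, stop)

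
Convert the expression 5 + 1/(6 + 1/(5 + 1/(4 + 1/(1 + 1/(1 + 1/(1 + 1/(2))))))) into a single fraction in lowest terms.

Start with 2.
1 + 1/(2/1) = 1 + 1/2 = 3/2
1 + 1/(3/2) = 1 + 2/3 = 5/3
1 + 1/(5/3) = 1 + 3/5 = 8/5
4 + 1/(8/5) = 4 + 5/8 = 37/8
5 + 1/(37/8) = 5 + 8/37 = 193/37
6 + 1/(193/37) = 6 + 37/193 = 1195/193
5 + 1/(1195/193) = 5 + 193/1195 = 6168/1195

6168/1195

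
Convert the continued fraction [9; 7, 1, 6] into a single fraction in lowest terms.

502/55

a_0 = 9: 9/1
a_1 = 7: 64/7
a_2 = 1: 73/8
a_3 = 6: 502/55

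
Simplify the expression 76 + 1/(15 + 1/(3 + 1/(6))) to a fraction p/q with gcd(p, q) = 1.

a_0 = 76: 76/1
a_1 = 15: 1141/15
a_2 = 3: 3499/46
a_3 = 6: 22135/291

22135/291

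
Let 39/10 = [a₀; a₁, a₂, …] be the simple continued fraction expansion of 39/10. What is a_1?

1

39 ÷ 10 → quotient 3, remainder 9
10 ÷ 9 → quotient 1, remainder 1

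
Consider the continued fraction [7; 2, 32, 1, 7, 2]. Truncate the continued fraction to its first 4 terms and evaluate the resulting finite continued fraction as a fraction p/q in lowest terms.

Collapse the nested fraction from the inside out:
Start with 1.
32 + 1/(1/1) = 32 + 1/1 = 33/1
2 + 1/(33/1) = 2 + 1/33 = 67/33
7 + 1/(67/33) = 7 + 33/67 = 502/67

502/67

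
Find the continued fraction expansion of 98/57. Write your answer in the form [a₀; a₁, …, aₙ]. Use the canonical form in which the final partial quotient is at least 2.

98 = 1·57 + 41, so a_0 = 1
57 = 1·41 + 16, so a_1 = 1
41 = 2·16 + 9, so a_2 = 2
16 = 1·9 + 7, so a_3 = 1
9 = 1·7 + 2, so a_4 = 1
7 = 3·2 + 1, so a_5 = 3
2 = 2·1 + 0, so a_6 = 2

[1; 1, 2, 1, 1, 3, 2]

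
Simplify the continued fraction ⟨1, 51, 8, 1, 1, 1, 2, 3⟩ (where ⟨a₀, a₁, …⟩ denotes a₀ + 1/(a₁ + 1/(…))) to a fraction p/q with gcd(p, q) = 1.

12143/11910

Use the convergent recurrence hₖ = aₖ·hₖ₋₁ + hₖ₋₂ (and likewise for the denominators kₖ):
a_0 = 1: 1/1
a_1 = 51: 52/51
a_2 = 8: 417/409
a_3 = 1: 469/460
a_4 = 1: 886/869
a_5 = 1: 1355/1329
a_6 = 2: 3596/3527
a_7 = 3: 12143/11910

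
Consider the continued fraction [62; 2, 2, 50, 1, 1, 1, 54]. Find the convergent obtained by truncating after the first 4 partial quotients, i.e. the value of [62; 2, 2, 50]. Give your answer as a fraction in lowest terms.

15725/252

Start with 50.
2 + 1/(50/1) = 2 + 1/50 = 101/50
2 + 1/(101/50) = 2 + 50/101 = 252/101
62 + 1/(252/101) = 62 + 101/252 = 15725/252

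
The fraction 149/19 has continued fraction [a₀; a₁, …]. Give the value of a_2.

Repeatedly divide and take the remainder:
149 ÷ 19 → quotient 7, remainder 16
19 ÷ 16 → quotient 1, remainder 3
16 ÷ 3 → quotient 5, remainder 1

5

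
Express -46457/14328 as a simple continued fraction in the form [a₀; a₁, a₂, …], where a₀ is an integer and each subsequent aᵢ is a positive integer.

-46457 ÷ 14328 → quotient -4, remainder 10855
14328 ÷ 10855 → quotient 1, remainder 3473
10855 ÷ 3473 → quotient 3, remainder 436
3473 ÷ 436 → quotient 7, remainder 421
436 ÷ 421 → quotient 1, remainder 15
421 ÷ 15 → quotient 28, remainder 1
15 ÷ 1 → quotient 15, remainder 0

[-4; 1, 3, 7, 1, 28, 15]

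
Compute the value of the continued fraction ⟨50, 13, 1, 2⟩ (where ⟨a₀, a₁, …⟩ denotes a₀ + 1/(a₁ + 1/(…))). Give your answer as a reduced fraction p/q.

a_0 = 50: 50/1
a_1 = 13: 651/13
a_2 = 1: 701/14
a_3 = 2: 2053/41

2053/41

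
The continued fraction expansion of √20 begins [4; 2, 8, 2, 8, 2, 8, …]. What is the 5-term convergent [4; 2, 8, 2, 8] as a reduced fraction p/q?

1364/305

Work from the innermost term outward:
Start with 8.
2 + 1/(8/1) = 2 + 1/8 = 17/8
8 + 1/(17/8) = 8 + 8/17 = 144/17
2 + 1/(144/17) = 2 + 17/144 = 305/144
4 + 1/(305/144) = 4 + 144/305 = 1364/305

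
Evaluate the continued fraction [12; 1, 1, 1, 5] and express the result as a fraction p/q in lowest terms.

215/17

Starting at the tail and folding back:
Start with 5.
1 + 1/(5/1) = 1 + 1/5 = 6/5
1 + 1/(6/5) = 1 + 5/6 = 11/6
1 + 1/(11/6) = 1 + 6/11 = 17/11
12 + 1/(17/11) = 12 + 11/17 = 215/17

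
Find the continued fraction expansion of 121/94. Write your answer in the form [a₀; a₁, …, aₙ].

Apply division with remainder until the remainder is 0:
121 = 1·94 + 27, so a_0 = 1
94 = 3·27 + 13, so a_1 = 3
27 = 2·13 + 1, so a_2 = 2
13 = 13·1 + 0, so a_3 = 13

[1; 3, 2, 13]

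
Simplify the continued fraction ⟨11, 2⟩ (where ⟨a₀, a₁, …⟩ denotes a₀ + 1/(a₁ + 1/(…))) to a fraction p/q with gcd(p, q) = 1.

23/2

Start with 2.
11 + 1/(2/1) = 11 + 1/2 = 23/2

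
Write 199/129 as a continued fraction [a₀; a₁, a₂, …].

[1; 1, 1, 5, 2, 1, 3]

199 = 1·129 + 70, so a_0 = 1
129 = 1·70 + 59, so a_1 = 1
70 = 1·59 + 11, so a_2 = 1
59 = 5·11 + 4, so a_3 = 5
11 = 2·4 + 3, so a_4 = 2
4 = 1·3 + 1, so a_5 = 1
3 = 3·1 + 0, so a_6 = 3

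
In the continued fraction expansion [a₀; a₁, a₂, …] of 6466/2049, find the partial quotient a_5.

Run the Euclidean algorithm, recording each quotient:
6466 ÷ 2049 → quotient 3, remainder 319
2049 ÷ 319 → quotient 6, remainder 135
319 ÷ 135 → quotient 2, remainder 49
135 ÷ 49 → quotient 2, remainder 37
49 ÷ 37 → quotient 1, remainder 12
37 ÷ 12 → quotient 3, remainder 1

3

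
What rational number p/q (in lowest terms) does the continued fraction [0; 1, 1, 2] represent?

Work from the innermost term outward:
Start with 2.
1 + 1/(2/1) = 1 + 1/2 = 3/2
1 + 1/(3/2) = 1 + 2/3 = 5/3
0 + 1/(5/3) = 0 + 3/5 = 3/5

3/5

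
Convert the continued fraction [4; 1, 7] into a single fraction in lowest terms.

39/8

Use the convergent recurrence hₖ = aₖ·hₖ₋₁ + hₖ₋₂ (and likewise for the denominators kₖ):
a_0 = 4: 4/1
a_1 = 1: 5/1
a_2 = 7: 39/8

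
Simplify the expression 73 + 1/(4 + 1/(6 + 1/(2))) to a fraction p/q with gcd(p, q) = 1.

Start with 2.
6 + 1/(2/1) = 6 + 1/2 = 13/2
4 + 1/(13/2) = 4 + 2/13 = 54/13
73 + 1/(54/13) = 73 + 13/54 = 3955/54

3955/54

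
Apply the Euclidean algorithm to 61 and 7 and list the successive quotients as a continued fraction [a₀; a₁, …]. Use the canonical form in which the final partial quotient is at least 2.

⌊61/7⌋ = 8, remainder 5
⌊7/5⌋ = 1, remainder 2
⌊5/2⌋ = 2, remainder 1
⌊2/1⌋ = 2, remainder 0

[8; 1, 2, 2]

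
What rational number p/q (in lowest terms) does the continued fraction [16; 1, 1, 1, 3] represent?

Start with 3.
1 + 1/(3/1) = 1 + 1/3 = 4/3
1 + 1/(4/3) = 1 + 3/4 = 7/4
1 + 1/(7/4) = 1 + 4/7 = 11/7
16 + 1/(11/7) = 16 + 7/11 = 183/11

183/11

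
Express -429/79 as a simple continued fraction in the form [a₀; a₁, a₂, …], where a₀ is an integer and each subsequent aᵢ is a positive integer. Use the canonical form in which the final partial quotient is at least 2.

Repeatedly divide and take the remainder:
⌊-429/79⌋ = -6, remainder 45
⌊79/45⌋ = 1, remainder 34
⌊45/34⌋ = 1, remainder 11
⌊34/11⌋ = 3, remainder 1
⌊11/1⌋ = 11, remainder 0

[-6; 1, 1, 3, 11]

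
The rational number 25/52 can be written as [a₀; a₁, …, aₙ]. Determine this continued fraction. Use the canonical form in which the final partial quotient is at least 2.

25 = 0·52 + 25, so a_0 = 0
52 = 2·25 + 2, so a_1 = 2
25 = 12·2 + 1, so a_2 = 12
2 = 2·1 + 0, so a_3 = 2

[0; 2, 12, 2]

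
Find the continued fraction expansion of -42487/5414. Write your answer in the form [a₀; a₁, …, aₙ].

[-8; 6, 1, 1, 3, 1, 1, 51]

Apply division with remainder until the remainder is 0:
-42487 = -8·5414 + 825, so a_0 = -8
5414 = 6·825 + 464, so a_1 = 6
825 = 1·464 + 361, so a_2 = 1
464 = 1·361 + 103, so a_3 = 1
361 = 3·103 + 52, so a_4 = 3
103 = 1·52 + 51, so a_5 = 1
52 = 1·51 + 1, so a_6 = 1
51 = 51·1 + 0, so a_7 = 51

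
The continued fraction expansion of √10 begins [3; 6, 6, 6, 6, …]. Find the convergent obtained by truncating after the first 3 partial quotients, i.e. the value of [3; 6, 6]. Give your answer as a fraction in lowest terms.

Starting at the tail and folding back:
Start with 6.
6 + 1/(6/1) = 6 + 1/6 = 37/6
3 + 1/(37/6) = 3 + 6/37 = 117/37

117/37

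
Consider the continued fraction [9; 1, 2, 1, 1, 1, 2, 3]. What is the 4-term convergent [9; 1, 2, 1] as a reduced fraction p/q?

Compute successive convergents:
a_0 = 9: 9/1
a_1 = 1: 10/1
a_2 = 2: 29/3
a_3 = 1: 39/4

39/4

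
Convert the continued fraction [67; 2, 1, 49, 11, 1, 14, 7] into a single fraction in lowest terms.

Use the convergent recurrence hₖ = aₖ·hₖ₋₁ + hₖ₋₂ (and likewise for the denominators kₖ):
a_0 = 67: 67/1
a_1 = 2: 135/2
a_2 = 1: 202/3
a_3 = 49: 10033/149
a_4 = 11: 110565/1642
a_5 = 1: 120598/1791
a_6 = 14: 1798937/26716
a_7 = 7: 12713157/188803

12713157/188803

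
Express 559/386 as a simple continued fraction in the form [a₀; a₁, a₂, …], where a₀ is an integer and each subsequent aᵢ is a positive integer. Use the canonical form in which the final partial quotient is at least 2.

[1; 2, 4, 3, 13]

Repeatedly divide and take the remainder:
559 ÷ 386 → quotient 1, remainder 173
386 ÷ 173 → quotient 2, remainder 40
173 ÷ 40 → quotient 4, remainder 13
40 ÷ 13 → quotient 3, remainder 1
13 ÷ 1 → quotient 13, remainder 0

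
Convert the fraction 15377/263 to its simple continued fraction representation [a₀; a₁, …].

[58; 2, 7, 4, 4]

15377 = 58·263 + 123, so a_0 = 58
263 = 2·123 + 17, so a_1 = 2
123 = 7·17 + 4, so a_2 = 7
17 = 4·4 + 1, so a_3 = 4
4 = 4·1 + 0, so a_4 = 4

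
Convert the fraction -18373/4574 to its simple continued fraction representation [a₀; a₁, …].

Run the Euclidean algorithm, recording each quotient:
-18373 ÷ 4574 → quotient -5, remainder 4497
4574 ÷ 4497 → quotient 1, remainder 77
4497 ÷ 77 → quotient 58, remainder 31
77 ÷ 31 → quotient 2, remainder 15
31 ÷ 15 → quotient 2, remainder 1
15 ÷ 1 → quotient 15, remainder 0

[-5; 1, 58, 2, 2, 15]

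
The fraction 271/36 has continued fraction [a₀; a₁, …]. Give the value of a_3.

Run the Euclidean algorithm, recording each quotient:
271 = 7·36 + 19, so a_0 = 7
36 = 1·19 + 17, so a_1 = 1
19 = 1·17 + 2, so a_2 = 1
17 = 8·2 + 1, so a_3 = 8

8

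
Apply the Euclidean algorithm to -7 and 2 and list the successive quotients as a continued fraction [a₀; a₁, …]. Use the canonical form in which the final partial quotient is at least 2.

Repeatedly divide and take the remainder:
-7 ÷ 2 → quotient -4, remainder 1
2 ÷ 1 → quotient 2, remainder 0

[-4; 2]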